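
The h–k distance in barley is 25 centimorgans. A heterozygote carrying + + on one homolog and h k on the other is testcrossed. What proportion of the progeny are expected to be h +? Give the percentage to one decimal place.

A map distance of 25 centimorgans corresponds to a recombination frequency of 0.250.
The F1 is + + / h k, so h + is a recombinant gamete class with expected frequency r/2 = 0.250/2 = 0.1250.
That is 0.1250 = 12.5% of the progeny.

12.5%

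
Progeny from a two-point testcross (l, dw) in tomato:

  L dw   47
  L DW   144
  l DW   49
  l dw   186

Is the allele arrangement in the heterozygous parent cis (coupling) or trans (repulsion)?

The two most frequent classes are L DW (144) and l dw (186); these are the parental (non-recombinant) types.
So the F1 carried L DW on one chromosome and l dw on the other — the recessive alleles are on the same chromosome (cis / coupling).

cis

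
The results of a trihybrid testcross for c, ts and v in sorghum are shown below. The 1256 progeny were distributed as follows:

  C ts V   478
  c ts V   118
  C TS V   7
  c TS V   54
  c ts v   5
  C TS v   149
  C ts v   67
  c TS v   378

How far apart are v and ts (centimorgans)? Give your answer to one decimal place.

10.6 centimorgans

The two most frequent reciprocal classes, c TS v and C ts V, are the parental types, so the F1 was c TS v / C ts V.
The two rarest classes, c ts v and C TS V, are the double crossovers. Comparing them with the parentals, only the ts allele has switched, so ts is the middle locus and the order is v – ts – c.
Crossovers in the v–ts interval produce the single-crossover classes c TS V and C ts v (54 + 67 = 121) plus the double crossovers (12).
RF(v–ts) = (121 + 12) / 1256 = 133/1256 = 0.1059 → 10.6 centimorgans.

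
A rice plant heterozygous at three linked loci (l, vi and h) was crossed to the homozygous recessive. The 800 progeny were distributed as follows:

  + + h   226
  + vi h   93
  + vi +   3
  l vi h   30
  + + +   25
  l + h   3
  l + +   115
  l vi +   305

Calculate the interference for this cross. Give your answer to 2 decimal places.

0.63

The two most frequent reciprocal classes, l vi + and + + h, are the parental types, so the F1 was l vi + / + + h.
The two rarest classes, + vi + and l + h, are the double crossovers. Comparing them with the parentals, only the l allele has switched, so l is the middle locus and the order is vi – l – h.
vi–l: (208 + 6)/800 = 0.2675; l–h: (55 + 6)/800 = 0.0762.
Expected DCO frequency = 0.2675 × 0.0762 ≈ 0.02038; observed = 6/800 ≈ 0.00750.
Coefficient of coincidence = 0.00750/0.02038 ≈ 0.37; interference = 1 − 0.37 = 0.63.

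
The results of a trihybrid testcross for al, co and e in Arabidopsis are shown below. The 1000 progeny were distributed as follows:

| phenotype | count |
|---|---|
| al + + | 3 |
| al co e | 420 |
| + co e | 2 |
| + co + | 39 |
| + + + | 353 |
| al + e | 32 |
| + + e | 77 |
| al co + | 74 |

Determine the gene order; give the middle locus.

al

The two most frequent reciprocal classes, + + + and al co e, are the parental types, so the F1 was + + + / al co e.
The two rarest classes, al + + and + co e, are the double crossovers. Comparing them with the parentals, only the al allele has switched, so al is the middle locus and the order is co – al – e.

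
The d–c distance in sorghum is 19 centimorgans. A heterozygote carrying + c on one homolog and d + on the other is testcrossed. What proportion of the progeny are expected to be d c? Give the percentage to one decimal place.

A map distance of 19 centimorgans corresponds to a recombination frequency of 0.190.
The F1 is + c / d +, so d c is a recombinant gamete class with expected frequency r/2 = 0.190/2 = 0.0950.
That is 0.0950 = 9.5% of the progeny.

9.5%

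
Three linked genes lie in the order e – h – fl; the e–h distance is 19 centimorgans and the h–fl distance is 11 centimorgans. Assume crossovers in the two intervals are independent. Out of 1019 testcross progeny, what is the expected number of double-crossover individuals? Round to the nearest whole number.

21

Map distances give recombination frequencies of 0.190 and 0.110 for the two intervals.
With no interference, expected double-crossover frequency = 0.190 × 0.110 = 0.02090.
Expected number = 0.02090 × 1019 = 21.30 ≈ 21.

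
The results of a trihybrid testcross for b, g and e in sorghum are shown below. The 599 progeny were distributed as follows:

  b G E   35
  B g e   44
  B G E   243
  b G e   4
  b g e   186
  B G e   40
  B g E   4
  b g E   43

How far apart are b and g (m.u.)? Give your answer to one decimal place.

14.5 m.u.

The two most frequent reciprocal classes, b g e and B G E, are the parental types, so the F1 was b g e / B G E.
The two rarest classes, b G e and B g E, are the double crossovers. Comparing them with the parentals, only the g allele has switched, so g is the middle locus and the order is e – g – b.
Crossovers in the g–b interval produce the single-crossover classes B g e and b G E (44 + 35 = 79) plus the double crossovers (8).
RF(g–b) = (79 + 8) / 599 = 87/599 = 0.1452 → 14.5 m.u.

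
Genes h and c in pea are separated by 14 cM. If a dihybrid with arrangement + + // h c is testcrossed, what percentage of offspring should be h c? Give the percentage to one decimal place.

A map distance of 14 cM corresponds to a recombination frequency of 0.140.
The F1 is + + / h c, so h c is a parental gamete class with expected frequency (1 − r)/2 = 0.860/2 = 0.4300.
That is 0.4300 = 43.0% of the progeny.

43.0%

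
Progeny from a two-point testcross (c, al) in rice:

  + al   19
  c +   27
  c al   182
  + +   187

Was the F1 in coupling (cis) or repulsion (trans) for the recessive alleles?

cis

The two most frequent classes are + + (187) and c al (182); these are the parental (non-recombinant) types.
So the F1 carried + + on one chromosome and c al on the other — the recessive alleles are on the same chromosome (cis / coupling).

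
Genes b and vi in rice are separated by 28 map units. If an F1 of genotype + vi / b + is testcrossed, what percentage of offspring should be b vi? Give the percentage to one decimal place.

A map distance of 28 map units corresponds to a recombination frequency of 0.280.
The F1 is + vi / b +, so b vi is a recombinant gamete class with expected frequency r/2 = 0.280/2 = 0.1400.
That is 0.1400 = 14.0% of the progeny.

14.0%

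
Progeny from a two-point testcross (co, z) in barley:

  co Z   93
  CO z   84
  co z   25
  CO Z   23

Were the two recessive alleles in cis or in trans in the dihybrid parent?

The two most frequent classes are CO z (84) and co Z (93); these are the parental (non-recombinant) types.
So the F1 carried CO z on one chromosome and co Z on the other — the recessive alleles are on opposite chromosomes (trans / repulsion).

trans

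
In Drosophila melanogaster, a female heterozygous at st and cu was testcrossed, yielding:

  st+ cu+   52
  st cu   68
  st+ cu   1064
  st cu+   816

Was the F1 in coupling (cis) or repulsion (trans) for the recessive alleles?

trans

The two most frequent classes are st+ cu (1064) and st cu+ (816); these are the parental (non-recombinant) types.
So the F1 carried st+ cu on one chromosome and st cu+ on the other — the recessive alleles are on opposite chromosomes (trans / repulsion).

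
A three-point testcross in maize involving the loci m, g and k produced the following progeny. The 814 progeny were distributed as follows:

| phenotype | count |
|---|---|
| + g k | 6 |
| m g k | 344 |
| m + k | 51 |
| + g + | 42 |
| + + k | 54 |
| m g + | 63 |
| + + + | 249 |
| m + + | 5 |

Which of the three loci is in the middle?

m

The two most frequent reciprocal classes, + + + and m g k, are the parental types, so the F1 was + + + / m g k.
The two rarest classes, m + + and + g k, are the double crossovers. Comparing them with the parentals, only the m allele has switched, so m is the middle locus and the order is k – m – g.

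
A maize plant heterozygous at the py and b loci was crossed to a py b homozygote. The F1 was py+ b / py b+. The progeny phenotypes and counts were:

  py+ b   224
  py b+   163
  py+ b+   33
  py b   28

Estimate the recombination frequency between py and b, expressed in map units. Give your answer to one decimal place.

13.6 map units

The recombinant classes are py+ b+ and py b: 33 + 28 = 61.
Recombination frequency = 61/448 = 0.1362 ≈ 13.6%, i.e. 13.6 map units.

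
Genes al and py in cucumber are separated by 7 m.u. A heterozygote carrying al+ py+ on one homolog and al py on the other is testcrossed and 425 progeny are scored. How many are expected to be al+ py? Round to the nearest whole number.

15

A map distance of 7 m.u. corresponds to a recombination frequency of 0.070.
The F1 is al+ py+ / al py, so al+ py is a recombinant gamete class with expected frequency r/2 = 0.070/2 = 0.0350.
Expected number = 0.0350 × 425 = 14.88 ≈ 15.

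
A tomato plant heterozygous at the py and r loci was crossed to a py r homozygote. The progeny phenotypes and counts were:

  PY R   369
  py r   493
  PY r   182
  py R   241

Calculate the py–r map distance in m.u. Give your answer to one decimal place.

The two most frequent classes, PY R (369) and py r (493), are the parental types, so the F1 was PY R / py r.
The recombinant classes are PY r and py R: 182 + 241 = 423.
Recombination frequency = 423/1285 = 0.3292 ≈ 32.9%, i.e. 32.9 m.u.

32.9 m.u.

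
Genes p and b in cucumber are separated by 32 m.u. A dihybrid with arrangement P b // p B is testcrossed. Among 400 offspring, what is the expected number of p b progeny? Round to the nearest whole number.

A map distance of 32 m.u. corresponds to a recombination frequency of 0.320.
The F1 is P b / p B, so p b is a recombinant gamete class with expected frequency r/2 = 0.320/2 = 0.1600.
Expected number = 0.1600 × 400 = 64.00 ≈ 64.

64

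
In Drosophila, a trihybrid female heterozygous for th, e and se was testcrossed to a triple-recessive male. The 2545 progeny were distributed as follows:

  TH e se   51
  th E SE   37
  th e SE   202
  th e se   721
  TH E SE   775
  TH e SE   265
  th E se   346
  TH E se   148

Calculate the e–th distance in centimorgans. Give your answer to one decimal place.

27.5 centimorgans

The two most frequent reciprocal classes, th e se and TH E SE, are the parental types, so the F1 was th e se / TH E SE.
The two rarest classes, TH e se and th E SE, are the double crossovers. Comparing them with the parentals, only the th allele has switched, so th is the middle locus and the order is se – th – e.
Crossovers in the th–e interval produce the single-crossover classes th E se and TH e SE (346 + 265 = 611) plus the double crossovers (88).
RF(th–e) = (611 + 88) / 2545 = 699/2545 = 0.2747 → 27.5 centimorgans.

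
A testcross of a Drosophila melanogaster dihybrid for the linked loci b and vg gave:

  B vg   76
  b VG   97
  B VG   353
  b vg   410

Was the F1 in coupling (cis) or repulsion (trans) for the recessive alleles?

cis

The two most frequent classes are B VG (353) and b vg (410); these are the parental (non-recombinant) types.
So the F1 carried B VG on one chromosome and b vg on the other — the recessive alleles are on the same chromosome (cis / coupling).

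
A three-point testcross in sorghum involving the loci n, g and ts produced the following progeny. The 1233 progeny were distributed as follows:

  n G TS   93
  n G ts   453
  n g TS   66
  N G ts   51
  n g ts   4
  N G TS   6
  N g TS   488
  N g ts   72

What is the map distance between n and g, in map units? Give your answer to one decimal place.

The two most frequent reciprocal classes, n G ts and N g TS, are the parental types, so the F1 was n G ts / N g TS.
The two rarest classes, n g ts and N G TS, are the double crossovers. Comparing them with the parentals, only the g allele has switched, so g is the middle locus and the order is n – g – ts.
Crossovers in the n–g interval produce the single-crossover classes N G ts and n g TS (51 + 66 = 117) plus the double crossovers (10).
RF(n–g) = (117 + 10) / 1233 = 127/1233 = 0.1030 → 10.3 map units.

10.3 map units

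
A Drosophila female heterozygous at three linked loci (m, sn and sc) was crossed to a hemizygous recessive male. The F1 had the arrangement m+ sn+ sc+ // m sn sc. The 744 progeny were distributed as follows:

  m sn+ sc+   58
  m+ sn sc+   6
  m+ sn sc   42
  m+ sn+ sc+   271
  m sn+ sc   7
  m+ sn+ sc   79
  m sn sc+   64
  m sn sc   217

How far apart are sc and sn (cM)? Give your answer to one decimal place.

21.0 cM

The two rarest classes, m+ sn sc+ and m sn+ sc, are the double crossovers. Comparing them with the parentals, only the sn allele has switched, so sn is the middle locus and the order is sc – sn – m.
Crossovers in the sc–sn interval produce the single-crossover classes m+ sn+ sc and m sn sc+ (79 + 64 = 143) plus the double crossovers (13).
RF(sc–sn) = (143 + 13) / 744 = 156/744 = 0.2097 → 21.0 cM.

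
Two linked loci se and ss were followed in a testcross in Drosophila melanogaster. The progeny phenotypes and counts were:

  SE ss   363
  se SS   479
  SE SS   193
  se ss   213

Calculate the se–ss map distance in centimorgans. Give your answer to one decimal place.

The two most frequent classes, SE ss (363) and se SS (479), are the parental types, so the F1 was SE ss / se SS.
The recombinant classes are SE SS and se ss: 193 + 213 = 406.
Recombination frequency = 406/1248 = 0.3253 ≈ 32.5%, i.e. 32.5 centimorgans.

32.5 centimorgans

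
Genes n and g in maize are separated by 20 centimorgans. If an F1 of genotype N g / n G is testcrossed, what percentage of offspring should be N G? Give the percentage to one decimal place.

A map distance of 20 centimorgans corresponds to a recombination frequency of 0.200.
The F1 is N g / n G, so N G is a recombinant gamete class with expected frequency r/2 = 0.200/2 = 0.1000.
That is 0.1000 = 10.0% of the progeny.

10.0%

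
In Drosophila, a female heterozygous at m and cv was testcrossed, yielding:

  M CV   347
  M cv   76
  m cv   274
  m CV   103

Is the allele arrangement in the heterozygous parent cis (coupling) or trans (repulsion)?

The two most frequent classes are M CV (347) and m cv (274); these are the parental (non-recombinant) types.
So the F1 carried M CV on one chromosome and m cv on the other — the recessive alleles are on the same chromosome (cis / coupling).

cis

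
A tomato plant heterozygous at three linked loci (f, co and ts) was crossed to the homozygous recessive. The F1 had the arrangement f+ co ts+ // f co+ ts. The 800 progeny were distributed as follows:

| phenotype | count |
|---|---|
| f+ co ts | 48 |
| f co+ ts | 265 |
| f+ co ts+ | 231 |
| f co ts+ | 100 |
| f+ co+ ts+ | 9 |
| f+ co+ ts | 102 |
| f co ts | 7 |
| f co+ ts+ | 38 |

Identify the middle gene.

The two rarest classes, f+ co+ ts+ and f co ts, are the double crossovers. Comparing them with the parentals, only the co allele has switched, so co is the middle locus and the order is f – co – ts.

co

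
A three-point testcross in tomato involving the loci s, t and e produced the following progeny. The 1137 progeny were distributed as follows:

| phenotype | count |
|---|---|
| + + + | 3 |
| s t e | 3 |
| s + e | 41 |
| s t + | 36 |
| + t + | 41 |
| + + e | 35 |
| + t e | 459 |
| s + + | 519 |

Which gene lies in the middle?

The two most frequent reciprocal classes, + t e and s + +, are the parental types, so the F1 was + t e / s + +.
The two rarest classes, s t e and + + +, are the double crossovers. Comparing them with the parentals, only the s allele has switched, so s is the middle locus and the order is e – s – t.

s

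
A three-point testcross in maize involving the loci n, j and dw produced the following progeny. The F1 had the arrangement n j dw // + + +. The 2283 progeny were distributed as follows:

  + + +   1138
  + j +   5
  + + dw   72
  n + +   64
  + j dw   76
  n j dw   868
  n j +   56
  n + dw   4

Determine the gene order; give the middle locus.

j

The two rarest classes, n + dw and + j +, are the double crossovers. Comparing them with the parentals, only the j allele has switched, so j is the middle locus and the order is dw – j – n.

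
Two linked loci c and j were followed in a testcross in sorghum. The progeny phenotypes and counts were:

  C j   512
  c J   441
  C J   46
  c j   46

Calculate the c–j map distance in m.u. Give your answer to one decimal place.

8.8 m.u.

The two most frequent classes, C j (512) and c J (441), are the parental types, so the F1 was C j / c J.
The recombinant classes are C J and c j: 46 + 46 = 92.
Recombination frequency = 92/1045 = 0.0880 ≈ 8.8%, i.e. 8.8 m.u.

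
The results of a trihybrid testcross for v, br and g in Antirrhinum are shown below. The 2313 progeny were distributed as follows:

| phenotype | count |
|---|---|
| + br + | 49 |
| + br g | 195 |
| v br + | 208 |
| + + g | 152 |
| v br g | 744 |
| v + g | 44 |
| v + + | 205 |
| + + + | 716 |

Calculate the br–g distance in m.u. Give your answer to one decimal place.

19.6 m.u.

The two most frequent reciprocal classes, v br g and + + +, are the parental types, so the F1 was v br g / + + +.
The two rarest classes, v + g and + br +, are the double crossovers. Comparing them with the parentals, only the br allele has switched, so br is the middle locus and the order is v – br – g.
Crossovers in the br–g interval produce the single-crossover classes v br + and + + g (208 + 152 = 360) plus the double crossovers (93).
RF(br–g) = (360 + 93) / 2313 = 453/2313 = 0.1958 → 19.6 m.u.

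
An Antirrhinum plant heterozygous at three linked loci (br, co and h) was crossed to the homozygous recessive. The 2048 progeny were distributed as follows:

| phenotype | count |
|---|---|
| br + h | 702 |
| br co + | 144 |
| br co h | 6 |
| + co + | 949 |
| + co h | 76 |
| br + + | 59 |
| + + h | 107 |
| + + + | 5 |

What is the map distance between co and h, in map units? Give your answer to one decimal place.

7.1 map units

The two most frequent reciprocal classes, + co + and br + h, are the parental types, so the F1 was + co + / br + h.
The two rarest classes, + + + and br co h, are the double crossovers. Comparing them with the parentals, only the co allele has switched, so co is the middle locus and the order is br – co – h.
Crossovers in the co–h interval produce the single-crossover classes + co h and br + + (76 + 59 = 135) plus the double crossovers (11).
RF(co–h) = (135 + 11) / 2048 = 146/2048 = 0.0713 → 7.1 map units.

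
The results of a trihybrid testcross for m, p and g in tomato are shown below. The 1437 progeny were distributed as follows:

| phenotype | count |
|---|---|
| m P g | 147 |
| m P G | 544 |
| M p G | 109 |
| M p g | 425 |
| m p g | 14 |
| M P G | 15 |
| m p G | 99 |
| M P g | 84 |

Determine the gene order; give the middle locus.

The two most frequent reciprocal classes, m P G and M p g, are the parental types, so the F1 was m P G / M p g.
The two rarest classes, M P G and m p g, are the double crossovers. Comparing them with the parentals, only the m allele has switched, so m is the middle locus and the order is g – m – p.

m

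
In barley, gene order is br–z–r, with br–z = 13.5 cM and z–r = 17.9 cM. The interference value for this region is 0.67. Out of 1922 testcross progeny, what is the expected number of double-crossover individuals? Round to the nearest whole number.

15

Map distances give recombination frequencies of 0.135 and 0.179 for the two intervals.
With interference 0.67 (so coincidence = 0.33), expected double-crossover frequency = 0.135 × 0.179 × 0.33 = 0.00797.
Expected number = 0.00797 × 1922 = 15.33 ≈ 15.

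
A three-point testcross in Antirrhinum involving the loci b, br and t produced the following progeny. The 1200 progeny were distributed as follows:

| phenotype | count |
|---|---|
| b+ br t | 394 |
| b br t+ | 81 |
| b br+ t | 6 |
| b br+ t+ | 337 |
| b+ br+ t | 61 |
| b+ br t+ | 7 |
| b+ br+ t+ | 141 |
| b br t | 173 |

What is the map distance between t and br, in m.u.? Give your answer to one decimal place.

The two most frequent reciprocal classes, b br+ t+ and b+ br t, are the parental types, so the F1 was b br+ t+ / b+ br t.
The two rarest classes, b br+ t and b+ br t+, are the double crossovers. Comparing them with the parentals, only the t allele has switched, so t is the middle locus and the order is br – t – b.
Crossovers in the br–t interval produce the single-crossover classes b br t+ and b+ br+ t (81 + 61 = 142) plus the double crossovers (13).
RF(br–t) = (142 + 13) / 1200 = 155/1200 = 0.1292 → 12.9 m.u.

12.9 m.u.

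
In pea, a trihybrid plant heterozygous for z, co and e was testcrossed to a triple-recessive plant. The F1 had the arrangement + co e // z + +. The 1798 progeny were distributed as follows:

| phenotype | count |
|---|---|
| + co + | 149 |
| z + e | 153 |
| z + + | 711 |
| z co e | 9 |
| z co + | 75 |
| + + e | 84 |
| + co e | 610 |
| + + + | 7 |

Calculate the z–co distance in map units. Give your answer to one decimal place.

9.7 map units

The two rarest classes, z co e and + + +, are the double crossovers. Comparing them with the parentals, only the z allele has switched, so z is the middle locus and the order is e – z – co.
Crossovers in the z–co interval produce the single-crossover classes + + e and z co + (84 + 75 = 159) plus the double crossovers (16).
RF(z–co) = (159 + 16) / 1798 = 175/1798 = 0.0973 → 9.7 map units.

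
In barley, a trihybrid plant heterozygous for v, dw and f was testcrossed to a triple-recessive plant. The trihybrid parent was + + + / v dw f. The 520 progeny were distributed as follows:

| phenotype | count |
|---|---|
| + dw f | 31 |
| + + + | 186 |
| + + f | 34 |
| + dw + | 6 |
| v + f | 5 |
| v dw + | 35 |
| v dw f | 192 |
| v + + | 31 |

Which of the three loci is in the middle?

The two rarest classes, + dw + and v + f, are the double crossovers. Comparing them with the parentals, only the dw allele has switched, so dw is the middle locus and the order is f – dw – v.

dw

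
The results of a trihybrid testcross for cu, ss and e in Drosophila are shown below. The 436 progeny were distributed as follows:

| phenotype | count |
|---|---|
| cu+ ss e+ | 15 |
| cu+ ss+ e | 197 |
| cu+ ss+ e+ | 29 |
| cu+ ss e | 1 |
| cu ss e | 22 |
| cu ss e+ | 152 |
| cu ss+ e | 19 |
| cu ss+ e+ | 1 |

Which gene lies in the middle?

ss

The two most frequent reciprocal classes, cu+ ss+ e and cu ss e+, are the parental types, so the F1 was cu+ ss+ e / cu ss e+.
The two rarest classes, cu+ ss e and cu ss+ e+, are the double crossovers. Comparing them with the parentals, only the ss allele has switched, so ss is the middle locus and the order is e – ss – cu.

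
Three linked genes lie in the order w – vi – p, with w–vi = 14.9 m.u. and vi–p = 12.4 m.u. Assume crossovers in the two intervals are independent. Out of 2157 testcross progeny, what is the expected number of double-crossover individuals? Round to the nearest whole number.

40

Map distances give recombination frequencies of 0.149 and 0.124 for the two intervals.
With no interference, expected double-crossover frequency = 0.149 × 0.124 = 0.01848.
Expected number = 0.01848 × 2157 = 39.85 ≈ 40.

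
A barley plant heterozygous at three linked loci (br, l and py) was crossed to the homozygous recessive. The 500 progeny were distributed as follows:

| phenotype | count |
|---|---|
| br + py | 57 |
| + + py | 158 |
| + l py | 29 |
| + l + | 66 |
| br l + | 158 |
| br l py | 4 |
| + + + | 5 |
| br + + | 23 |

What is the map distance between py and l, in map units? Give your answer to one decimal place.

The two most frequent reciprocal classes, br l + and + + py, are the parental types, so the F1 was br l + / + + py.
The two rarest classes, br l py and + + +, are the double crossovers. Comparing them with the parentals, only the py allele has switched, so py is the middle locus and the order is l – py – br.
Crossovers in the l–py interval produce the single-crossover classes br + + and + l py (23 + 29 = 52) plus the double crossovers (9).
RF(l–py) = (52 + 9) / 500 = 61/500 = 0.1220 → 12.2 map units.

12.2 map units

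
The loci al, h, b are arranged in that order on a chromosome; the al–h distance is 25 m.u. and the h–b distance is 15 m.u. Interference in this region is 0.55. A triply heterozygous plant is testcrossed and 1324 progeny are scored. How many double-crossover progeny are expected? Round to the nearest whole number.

Map distances give recombination frequencies of 0.250 and 0.150 for the two intervals.
With interference 0.55 (so coincidence = 0.45), expected double-crossover frequency = 0.250 × 0.150 × 0.45 = 0.01687.
Expected number = 0.01687 × 1324 = 22.34 ≈ 22.

22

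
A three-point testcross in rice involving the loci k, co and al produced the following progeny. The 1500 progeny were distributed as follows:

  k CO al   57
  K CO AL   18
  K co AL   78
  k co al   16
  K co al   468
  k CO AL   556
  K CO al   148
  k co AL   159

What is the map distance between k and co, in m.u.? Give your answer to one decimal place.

22.7 m.u.

The two most frequent reciprocal classes, k CO AL and K co al, are the parental types, so the F1 was k CO AL / K co al.
The two rarest classes, K CO AL and k co al, are the double crossovers. Comparing them with the parentals, only the k allele has switched, so k is the middle locus and the order is al – k – co.
Crossovers in the k–co interval produce the single-crossover classes k co AL and K CO al (159 + 148 = 307) plus the double crossovers (34).
RF(k–co) = (307 + 34) / 1500 = 341/1500 = 0.2273 → 22.7 m.u.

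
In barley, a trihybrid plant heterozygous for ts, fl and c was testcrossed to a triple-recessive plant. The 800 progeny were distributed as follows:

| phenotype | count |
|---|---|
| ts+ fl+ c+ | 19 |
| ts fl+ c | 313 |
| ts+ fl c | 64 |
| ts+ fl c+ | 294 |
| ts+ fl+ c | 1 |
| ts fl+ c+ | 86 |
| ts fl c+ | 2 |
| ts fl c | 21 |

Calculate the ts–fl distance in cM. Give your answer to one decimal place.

The two most frequent reciprocal classes, ts fl+ c and ts+ fl c+, are the parental types, so the F1 was ts fl+ c / ts+ fl c+.
The two rarest classes, ts+ fl+ c and ts fl c+, are the double crossovers. Comparing them with the parentals, only the ts allele has switched, so ts is the middle locus and the order is c – ts – fl.
Crossovers in the ts–fl interval produce the single-crossover classes ts fl c and ts+ fl+ c+ (21 + 19 = 40) plus the double crossovers (3).
RF(ts–fl) = (40 + 3) / 800 = 43/800 = 0.0537 → 5.4 cM.

5.4 cM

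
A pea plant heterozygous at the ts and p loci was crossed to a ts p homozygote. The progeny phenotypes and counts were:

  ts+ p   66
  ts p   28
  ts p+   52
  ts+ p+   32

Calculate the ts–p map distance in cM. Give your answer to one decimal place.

The two most frequent classes, ts+ p (66) and ts p+ (52), are the parental types, so the F1 was ts+ p / ts p+.
The recombinant classes are ts+ p+ and ts p: 32 + 28 = 60.
Recombination frequency = 60/178 = 0.3371 ≈ 33.7%, i.e. 33.7 cM.

33.7 cM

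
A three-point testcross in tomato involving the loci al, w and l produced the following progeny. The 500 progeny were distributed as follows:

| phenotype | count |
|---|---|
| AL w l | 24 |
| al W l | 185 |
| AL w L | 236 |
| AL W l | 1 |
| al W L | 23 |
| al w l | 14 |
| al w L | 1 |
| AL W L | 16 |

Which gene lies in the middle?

The two most frequent reciprocal classes, AL w L and al W l, are the parental types, so the F1 was AL w L / al W l.
The two rarest classes, al w L and AL W l, are the double crossovers. Comparing them with the parentals, only the al allele has switched, so al is the middle locus and the order is l – al – w.

al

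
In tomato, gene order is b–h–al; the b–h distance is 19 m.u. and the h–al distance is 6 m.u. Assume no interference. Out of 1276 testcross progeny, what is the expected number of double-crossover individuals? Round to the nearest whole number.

15

Map distances give recombination frequencies of 0.190 and 0.060 for the two intervals.
With no interference, expected double-crossover frequency = 0.190 × 0.060 = 0.01140.
Expected number = 0.01140 × 1276 = 14.55 ≈ 15.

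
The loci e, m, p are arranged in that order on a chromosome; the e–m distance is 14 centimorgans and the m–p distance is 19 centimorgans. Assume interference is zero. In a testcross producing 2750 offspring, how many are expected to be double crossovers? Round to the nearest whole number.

Map distances give recombination frequencies of 0.140 and 0.190 for the two intervals.
With no interference, expected double-crossover frequency = 0.140 × 0.190 = 0.02660.
Expected number = 0.02660 × 2750 = 73.15 ≈ 73.

73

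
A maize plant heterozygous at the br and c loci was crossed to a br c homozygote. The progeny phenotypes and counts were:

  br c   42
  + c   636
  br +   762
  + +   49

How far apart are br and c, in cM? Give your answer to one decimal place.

6.1 cM

The two most frequent classes, + c (636) and br + (762), are the parental types, so the F1 was + c / br +.
The recombinant classes are + + and br c: 49 + 42 = 91.
Recombination frequency = 91/1489 = 0.0611 ≈ 6.1%, i.e. 6.1 cM.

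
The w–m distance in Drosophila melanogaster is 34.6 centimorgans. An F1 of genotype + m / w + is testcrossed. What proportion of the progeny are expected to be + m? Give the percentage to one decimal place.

32.7%

A map distance of 34.6 centimorgans corresponds to a recombination frequency of 0.346.
The F1 is + m / w +, so + m is a parental gamete class with expected frequency (1 − r)/2 = 0.654/2 = 0.3270.
That is 0.3270 = 32.7% of the progeny.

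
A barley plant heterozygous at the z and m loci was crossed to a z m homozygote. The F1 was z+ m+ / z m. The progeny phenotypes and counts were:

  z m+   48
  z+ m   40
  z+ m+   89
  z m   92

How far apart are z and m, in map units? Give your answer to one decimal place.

The recombinant classes are z+ m and z m+: 40 + 48 = 88.
Recombination frequency = 88/269 = 0.3271 ≈ 32.7%, i.e. 32.7 map units.

32.7 map units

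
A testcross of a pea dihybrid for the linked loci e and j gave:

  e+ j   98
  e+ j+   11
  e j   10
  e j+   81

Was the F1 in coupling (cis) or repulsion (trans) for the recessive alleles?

trans

The two most frequent classes are e+ j (98) and e j+ (81); these are the parental (non-recombinant) types.
So the F1 carried e+ j on one chromosome and e j+ on the other — the recessive alleles are on opposite chromosomes (trans / repulsion).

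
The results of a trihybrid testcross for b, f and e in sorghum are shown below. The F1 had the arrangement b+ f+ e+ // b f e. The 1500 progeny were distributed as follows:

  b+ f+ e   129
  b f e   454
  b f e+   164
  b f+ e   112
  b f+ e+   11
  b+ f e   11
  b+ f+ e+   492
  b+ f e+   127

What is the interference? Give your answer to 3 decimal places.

The two rarest classes, b f+ e+ and b+ f e, are the double crossovers. Comparing them with the parentals, only the b allele has switched, so b is the middle locus and the order is e – b – f.
e–b: (293 + 22)/1500 = 0.2100; b–f: (239 + 22)/1500 = 0.1740.
Expected DCO frequency = 0.2100 × 0.1740 ≈ 0.03654; observed = 22/1500 ≈ 0.01467.
Coefficient of coincidence = 0.01467/0.03654 ≈ 0.401; interference = 1 − 0.401 = 0.599.

0.599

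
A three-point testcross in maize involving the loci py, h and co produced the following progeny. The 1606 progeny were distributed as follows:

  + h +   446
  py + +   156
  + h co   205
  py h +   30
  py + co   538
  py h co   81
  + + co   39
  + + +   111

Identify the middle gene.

py

The two most frequent reciprocal classes, + h + and py + co, are the parental types, so the F1 was + h + / py + co.
The two rarest classes, py h + and + + co, are the double crossovers. Comparing them with the parentals, only the py allele has switched, so py is the middle locus and the order is h – py – co.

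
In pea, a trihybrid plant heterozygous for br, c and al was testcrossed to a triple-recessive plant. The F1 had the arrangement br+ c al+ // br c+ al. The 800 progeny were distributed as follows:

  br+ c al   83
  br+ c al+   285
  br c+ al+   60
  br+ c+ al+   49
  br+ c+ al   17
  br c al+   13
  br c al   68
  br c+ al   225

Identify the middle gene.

The two rarest classes, br c al+ and br+ c+ al, are the double crossovers. Comparing them with the parentals, only the br allele has switched, so br is the middle locus and the order is al – br – c.

br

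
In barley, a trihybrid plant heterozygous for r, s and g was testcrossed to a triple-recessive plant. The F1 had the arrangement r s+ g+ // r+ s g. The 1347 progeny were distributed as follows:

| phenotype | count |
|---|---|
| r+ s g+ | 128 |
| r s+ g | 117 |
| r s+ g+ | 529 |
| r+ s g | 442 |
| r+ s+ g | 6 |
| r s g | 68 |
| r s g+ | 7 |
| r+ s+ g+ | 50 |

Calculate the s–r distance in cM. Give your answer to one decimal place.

9.7 cM

The two rarest classes, r s g+ and r+ s+ g, are the double crossovers. Comparing them with the parentals, only the s allele has switched, so s is the middle locus and the order is r – s – g.
Crossovers in the r–s interval produce the single-crossover classes r+ s+ g+ and r s g (50 + 68 = 118) plus the double crossovers (13).
RF(r–s) = (118 + 13) / 1347 = 131/1347 = 0.0973 → 9.7 cM.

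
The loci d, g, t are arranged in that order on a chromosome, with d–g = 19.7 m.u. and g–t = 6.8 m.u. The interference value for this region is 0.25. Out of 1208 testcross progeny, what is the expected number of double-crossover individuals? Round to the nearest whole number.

Map distances give recombination frequencies of 0.197 and 0.068 for the two intervals.
With interference 0.25 (so coincidence = 0.75), expected double-crossover frequency = 0.197 × 0.068 × 0.75 = 0.01005.
Expected number = 0.01005 × 1208 = 12.14 ≈ 12.

12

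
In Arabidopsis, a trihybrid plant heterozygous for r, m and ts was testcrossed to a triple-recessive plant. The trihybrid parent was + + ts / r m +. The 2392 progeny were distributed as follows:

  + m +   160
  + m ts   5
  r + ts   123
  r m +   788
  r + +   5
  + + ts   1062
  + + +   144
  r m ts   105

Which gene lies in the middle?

m

The two rarest classes, + m ts and r + +, are the double crossovers. Comparing them with the parentals, only the m allele has switched, so m is the middle locus and the order is ts – m – r.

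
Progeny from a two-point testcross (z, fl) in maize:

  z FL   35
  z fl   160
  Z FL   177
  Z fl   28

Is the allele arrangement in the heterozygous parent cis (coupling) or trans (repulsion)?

The two most frequent classes are Z FL (177) and z fl (160); these are the parental (non-recombinant) types.
So the F1 carried Z FL on one chromosome and z fl on the other — the recessive alleles are on the same chromosome (cis / coupling).

cis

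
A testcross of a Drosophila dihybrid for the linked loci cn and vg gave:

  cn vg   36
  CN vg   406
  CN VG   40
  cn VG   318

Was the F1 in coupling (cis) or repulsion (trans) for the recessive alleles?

trans

The two most frequent classes are CN vg (406) and cn VG (318); these are the parental (non-recombinant) types.
So the F1 carried CN vg on one chromosome and cn VG on the other — the recessive alleles are on opposite chromosomes (trans / repulsion).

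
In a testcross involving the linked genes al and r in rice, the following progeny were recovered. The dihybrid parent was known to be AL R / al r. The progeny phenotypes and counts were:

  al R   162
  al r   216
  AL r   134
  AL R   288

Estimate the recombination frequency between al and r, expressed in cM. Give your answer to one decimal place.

The recombinant classes are AL r and al R: 134 + 162 = 296.
Recombination frequency = 296/800 = 0.3700 ≈ 37.0%, i.e. 37.0 cM.

37.0 cM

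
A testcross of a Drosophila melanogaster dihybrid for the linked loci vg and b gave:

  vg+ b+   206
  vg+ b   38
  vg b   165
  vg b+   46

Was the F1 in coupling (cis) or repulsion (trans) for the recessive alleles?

cis

The two most frequent classes are vg+ b+ (206) and vg b (165); these are the parental (non-recombinant) types.
So the F1 carried vg+ b+ on one chromosome and vg b on the other — the recessive alleles are on the same chromosome (cis / coupling).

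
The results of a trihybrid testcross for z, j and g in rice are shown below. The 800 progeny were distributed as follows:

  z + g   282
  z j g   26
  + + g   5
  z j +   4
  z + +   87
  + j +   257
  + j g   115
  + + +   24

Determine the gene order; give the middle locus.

The two most frequent reciprocal classes, + j + and z + g, are the parental types, so the F1 was + j + / z + g.
The two rarest classes, z j + and + + g, are the double crossovers. Comparing them with the parentals, only the z allele has switched, so z is the middle locus and the order is j – z – g.

z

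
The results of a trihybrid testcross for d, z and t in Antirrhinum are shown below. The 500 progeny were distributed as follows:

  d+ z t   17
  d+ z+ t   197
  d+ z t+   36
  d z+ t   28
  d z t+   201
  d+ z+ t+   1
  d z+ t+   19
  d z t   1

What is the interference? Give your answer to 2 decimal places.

The two most frequent reciprocal classes, d z t+ and d+ z+ t, are the parental types, so the F1 was d z t+ / d+ z+ t.
The two rarest classes, d z t and d+ z+ t+, are the double crossovers. Comparing them with the parentals, only the t allele has switched, so t is the middle locus and the order is d – t – z.
d–t: (64 + 2)/500 = 0.1320; t–z: (36 + 2)/500 = 0.0760.
Expected DCO frequency = 0.1320 × 0.0760 ≈ 0.01003; observed = 2/500 ≈ 0.00400.
Coefficient of coincidence = 0.00400/0.01003 ≈ 0.40; interference = 1 − 0.40 = 0.60.

0.60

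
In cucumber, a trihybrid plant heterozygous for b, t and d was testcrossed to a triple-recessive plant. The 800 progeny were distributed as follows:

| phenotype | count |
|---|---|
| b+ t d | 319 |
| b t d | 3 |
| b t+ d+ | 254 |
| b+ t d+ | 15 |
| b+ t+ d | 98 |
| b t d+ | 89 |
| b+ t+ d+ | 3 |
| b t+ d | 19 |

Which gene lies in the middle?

b

The two most frequent reciprocal classes, b t+ d+ and b+ t d, are the parental types, so the F1 was b t+ d+ / b+ t d.
The two rarest classes, b+ t+ d+ and b t d, are the double crossovers. Comparing them with the parentals, only the b allele has switched, so b is the middle locus and the order is d – b – t.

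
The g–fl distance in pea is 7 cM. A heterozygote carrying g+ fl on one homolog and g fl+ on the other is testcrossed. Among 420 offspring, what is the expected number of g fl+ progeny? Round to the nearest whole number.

A map distance of 7 cM corresponds to a recombination frequency of 0.070.
The F1 is g+ fl / g fl+, so g fl+ is a parental gamete class with expected frequency (1 − r)/2 = 0.930/2 = 0.4650.
Expected number = 0.4650 × 420 = 195.30 ≈ 195.

195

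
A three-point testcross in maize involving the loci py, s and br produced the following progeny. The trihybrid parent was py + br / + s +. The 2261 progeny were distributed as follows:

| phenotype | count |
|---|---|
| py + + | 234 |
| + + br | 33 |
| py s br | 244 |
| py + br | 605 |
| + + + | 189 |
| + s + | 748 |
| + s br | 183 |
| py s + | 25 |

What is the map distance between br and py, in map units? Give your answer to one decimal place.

The two rarest classes, + + br and py s +, are the double crossovers. Comparing them with the parentals, only the py allele has switched, so py is the middle locus and the order is s – py – br.
Crossovers in the py–br interval produce the single-crossover classes py + + and + s br (234 + 183 = 417) plus the double crossovers (58).
RF(py–br) = (417 + 58) / 2261 = 475/2261 = 0.2101 → 21.0 map units.

21.0 map units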